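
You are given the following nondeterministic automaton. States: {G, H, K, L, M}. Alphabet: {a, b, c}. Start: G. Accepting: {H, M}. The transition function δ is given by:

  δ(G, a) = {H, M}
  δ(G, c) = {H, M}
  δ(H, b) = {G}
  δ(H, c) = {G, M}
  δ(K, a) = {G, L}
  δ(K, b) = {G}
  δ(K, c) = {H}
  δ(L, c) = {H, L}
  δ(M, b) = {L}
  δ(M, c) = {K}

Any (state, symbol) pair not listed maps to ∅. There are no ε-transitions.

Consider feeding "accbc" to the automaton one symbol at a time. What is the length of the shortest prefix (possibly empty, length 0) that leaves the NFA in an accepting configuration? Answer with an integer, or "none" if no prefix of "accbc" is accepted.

1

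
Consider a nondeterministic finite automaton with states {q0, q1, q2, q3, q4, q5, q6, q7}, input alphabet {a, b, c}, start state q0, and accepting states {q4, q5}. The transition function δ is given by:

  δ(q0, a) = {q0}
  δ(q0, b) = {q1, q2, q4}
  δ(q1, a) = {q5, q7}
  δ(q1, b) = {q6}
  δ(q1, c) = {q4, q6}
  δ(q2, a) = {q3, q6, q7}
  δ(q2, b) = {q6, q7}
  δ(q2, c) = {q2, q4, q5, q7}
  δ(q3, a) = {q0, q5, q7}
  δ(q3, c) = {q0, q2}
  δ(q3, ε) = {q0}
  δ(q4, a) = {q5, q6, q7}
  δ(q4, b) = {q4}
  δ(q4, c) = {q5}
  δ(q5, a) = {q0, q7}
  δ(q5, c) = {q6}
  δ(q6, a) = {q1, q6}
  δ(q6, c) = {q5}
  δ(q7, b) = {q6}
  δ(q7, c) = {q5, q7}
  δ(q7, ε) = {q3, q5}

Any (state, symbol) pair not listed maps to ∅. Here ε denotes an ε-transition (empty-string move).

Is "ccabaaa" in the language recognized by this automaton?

No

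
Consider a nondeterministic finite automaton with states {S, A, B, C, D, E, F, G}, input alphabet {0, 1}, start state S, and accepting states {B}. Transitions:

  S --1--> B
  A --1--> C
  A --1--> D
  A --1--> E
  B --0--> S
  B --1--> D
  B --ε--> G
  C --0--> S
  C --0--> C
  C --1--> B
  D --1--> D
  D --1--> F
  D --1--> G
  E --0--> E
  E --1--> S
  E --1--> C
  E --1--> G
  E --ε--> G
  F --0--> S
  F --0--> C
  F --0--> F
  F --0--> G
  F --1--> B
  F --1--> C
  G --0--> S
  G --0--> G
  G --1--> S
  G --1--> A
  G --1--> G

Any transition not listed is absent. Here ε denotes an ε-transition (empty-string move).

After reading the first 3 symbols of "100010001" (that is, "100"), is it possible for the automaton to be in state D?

No

Start in {S}.
Read '1': {S} → {B, G}.
Read '0': {B, G} → {S, G}.
Read '0': {S, G} → {S, G}.
State D is not in {S, G}.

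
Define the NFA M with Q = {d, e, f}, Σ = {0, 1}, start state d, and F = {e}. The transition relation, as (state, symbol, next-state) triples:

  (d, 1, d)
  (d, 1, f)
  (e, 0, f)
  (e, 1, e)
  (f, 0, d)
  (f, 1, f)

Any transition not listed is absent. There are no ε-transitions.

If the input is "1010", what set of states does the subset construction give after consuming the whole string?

{d}

Start in {d}.
Read '1': {d} → {d, f}.
Read '0': {d, f} → {d}.
Read '1': {d} → {d, f}.
Read '0': {d, f} → {d}.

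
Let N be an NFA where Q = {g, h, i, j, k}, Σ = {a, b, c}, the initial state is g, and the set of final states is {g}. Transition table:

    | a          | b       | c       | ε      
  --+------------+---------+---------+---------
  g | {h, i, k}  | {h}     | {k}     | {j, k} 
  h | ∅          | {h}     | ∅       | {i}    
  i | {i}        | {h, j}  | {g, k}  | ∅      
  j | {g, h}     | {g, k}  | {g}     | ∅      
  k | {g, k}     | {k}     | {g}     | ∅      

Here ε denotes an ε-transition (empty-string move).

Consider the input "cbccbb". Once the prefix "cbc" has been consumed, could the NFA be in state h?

No

Start: ε-closure({g}) = {g, j, k}.
Read 'c': {g, j, k} → {g, j, k}.
Read 'b': {g, j, k} → {g, h, i, j, k}.
Read 'c': {g, h, i, j, k} → {g, j, k}.
State h is not in {g, j, k}.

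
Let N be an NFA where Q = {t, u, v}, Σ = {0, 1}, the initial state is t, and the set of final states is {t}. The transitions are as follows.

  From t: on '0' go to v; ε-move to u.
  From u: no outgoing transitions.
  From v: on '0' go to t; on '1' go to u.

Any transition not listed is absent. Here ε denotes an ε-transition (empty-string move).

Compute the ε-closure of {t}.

{t, u}

Begin with {t}.
ε-move t → u; add u.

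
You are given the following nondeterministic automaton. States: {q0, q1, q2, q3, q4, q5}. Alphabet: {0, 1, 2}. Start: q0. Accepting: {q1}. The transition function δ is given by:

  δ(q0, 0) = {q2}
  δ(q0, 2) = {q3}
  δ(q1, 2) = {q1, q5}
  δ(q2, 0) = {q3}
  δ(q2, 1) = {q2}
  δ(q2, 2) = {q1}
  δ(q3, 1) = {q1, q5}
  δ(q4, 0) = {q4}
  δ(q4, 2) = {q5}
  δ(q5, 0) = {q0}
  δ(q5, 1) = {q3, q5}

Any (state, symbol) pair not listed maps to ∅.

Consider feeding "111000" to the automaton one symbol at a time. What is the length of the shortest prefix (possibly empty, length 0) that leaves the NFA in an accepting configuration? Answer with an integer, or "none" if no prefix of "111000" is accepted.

Start in {q0}.
Read '1': q0→∅; now ∅.
The set is empty and remains empty for the remaining 5 symbols.
No reachable set along the way intersects F.

none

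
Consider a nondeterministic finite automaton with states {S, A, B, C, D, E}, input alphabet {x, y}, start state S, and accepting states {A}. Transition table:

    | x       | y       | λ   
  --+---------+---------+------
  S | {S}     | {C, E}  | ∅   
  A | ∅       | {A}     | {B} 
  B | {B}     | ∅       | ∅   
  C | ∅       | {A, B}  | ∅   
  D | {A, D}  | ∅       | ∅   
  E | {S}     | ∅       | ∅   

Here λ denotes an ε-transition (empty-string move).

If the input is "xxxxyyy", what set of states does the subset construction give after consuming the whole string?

{A, B}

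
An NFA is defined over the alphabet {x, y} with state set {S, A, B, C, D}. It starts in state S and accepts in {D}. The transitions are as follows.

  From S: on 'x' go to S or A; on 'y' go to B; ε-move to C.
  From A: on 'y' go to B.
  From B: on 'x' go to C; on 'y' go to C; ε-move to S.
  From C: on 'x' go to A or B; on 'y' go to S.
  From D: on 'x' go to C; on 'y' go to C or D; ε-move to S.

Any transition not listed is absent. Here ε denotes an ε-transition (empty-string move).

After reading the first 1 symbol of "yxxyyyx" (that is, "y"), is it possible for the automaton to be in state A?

Start: ε-closure({S}) = {S, C}.
Read 'y': S→{B}, C→{S}; union {S, B}; ε-closure = {S, B, C}.
State A is not in {S, B, C}.

No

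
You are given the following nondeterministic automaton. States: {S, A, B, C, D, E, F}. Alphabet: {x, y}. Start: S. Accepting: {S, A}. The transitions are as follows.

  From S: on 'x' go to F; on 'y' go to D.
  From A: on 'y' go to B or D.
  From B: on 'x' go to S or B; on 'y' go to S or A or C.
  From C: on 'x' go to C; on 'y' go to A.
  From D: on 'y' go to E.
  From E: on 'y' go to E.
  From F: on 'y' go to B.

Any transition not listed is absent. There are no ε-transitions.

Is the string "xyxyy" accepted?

Yes

Start in {S}.
Read 'x': {S} → {F}.
Read 'y': {F} → {B}.
Read 'x': {B} → {S, B}.
Read 'y': {S, B} → {S, A, C, D}.
Read 'y': {S, A, C, D} → {A, B, D, E}.
The final set {A, B, D, E} contains the accepting state A.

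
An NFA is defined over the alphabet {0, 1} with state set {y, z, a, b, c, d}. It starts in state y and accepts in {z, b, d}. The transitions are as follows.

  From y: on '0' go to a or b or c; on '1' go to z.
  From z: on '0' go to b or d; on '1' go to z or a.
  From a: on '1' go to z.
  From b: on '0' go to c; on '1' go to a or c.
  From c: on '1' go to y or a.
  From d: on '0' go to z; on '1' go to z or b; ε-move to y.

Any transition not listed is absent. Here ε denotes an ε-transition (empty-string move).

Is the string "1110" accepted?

Yes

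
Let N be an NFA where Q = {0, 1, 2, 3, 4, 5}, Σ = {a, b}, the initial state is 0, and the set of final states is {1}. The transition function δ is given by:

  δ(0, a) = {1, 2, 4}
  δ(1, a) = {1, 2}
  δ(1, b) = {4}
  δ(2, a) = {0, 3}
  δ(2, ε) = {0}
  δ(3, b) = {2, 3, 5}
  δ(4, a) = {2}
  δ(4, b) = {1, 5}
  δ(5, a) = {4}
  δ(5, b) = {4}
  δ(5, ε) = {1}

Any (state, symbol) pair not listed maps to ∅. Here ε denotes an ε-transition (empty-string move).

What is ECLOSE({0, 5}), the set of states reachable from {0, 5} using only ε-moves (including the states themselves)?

{0, 1, 5}

Begin with {0, 5}.
ε-move 5 → 1; add 1.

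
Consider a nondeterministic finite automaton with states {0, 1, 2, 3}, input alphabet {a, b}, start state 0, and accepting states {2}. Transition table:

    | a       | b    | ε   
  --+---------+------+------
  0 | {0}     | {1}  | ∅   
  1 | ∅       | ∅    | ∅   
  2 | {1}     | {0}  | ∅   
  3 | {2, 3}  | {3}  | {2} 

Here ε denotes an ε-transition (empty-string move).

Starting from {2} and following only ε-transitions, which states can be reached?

{2}

Begin with {2}.
No ε-moves leave this set, so the closure equals the set itself.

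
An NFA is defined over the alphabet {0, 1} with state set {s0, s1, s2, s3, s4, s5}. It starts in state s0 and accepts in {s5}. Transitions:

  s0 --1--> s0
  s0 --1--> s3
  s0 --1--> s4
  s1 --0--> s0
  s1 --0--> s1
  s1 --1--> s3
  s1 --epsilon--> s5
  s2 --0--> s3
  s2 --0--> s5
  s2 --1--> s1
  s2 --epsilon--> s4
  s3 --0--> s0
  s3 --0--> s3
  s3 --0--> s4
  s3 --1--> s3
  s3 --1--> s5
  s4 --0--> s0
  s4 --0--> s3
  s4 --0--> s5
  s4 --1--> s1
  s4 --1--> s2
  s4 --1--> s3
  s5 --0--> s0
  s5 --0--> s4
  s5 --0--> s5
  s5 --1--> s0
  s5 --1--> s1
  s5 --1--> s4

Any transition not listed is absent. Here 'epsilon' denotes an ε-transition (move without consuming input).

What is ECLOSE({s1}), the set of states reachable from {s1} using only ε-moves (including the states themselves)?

{s1, s5}

Begin with {s1}.
ε-move s1 → s5; add s5.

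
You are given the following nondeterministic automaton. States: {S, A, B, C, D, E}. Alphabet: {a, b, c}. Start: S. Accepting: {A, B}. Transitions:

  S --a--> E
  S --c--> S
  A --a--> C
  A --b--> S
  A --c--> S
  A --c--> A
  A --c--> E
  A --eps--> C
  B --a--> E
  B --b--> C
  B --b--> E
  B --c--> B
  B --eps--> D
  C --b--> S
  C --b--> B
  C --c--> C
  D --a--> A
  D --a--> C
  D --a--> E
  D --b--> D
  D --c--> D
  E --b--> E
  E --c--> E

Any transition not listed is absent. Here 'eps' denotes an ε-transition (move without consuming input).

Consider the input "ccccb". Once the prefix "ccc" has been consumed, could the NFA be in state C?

No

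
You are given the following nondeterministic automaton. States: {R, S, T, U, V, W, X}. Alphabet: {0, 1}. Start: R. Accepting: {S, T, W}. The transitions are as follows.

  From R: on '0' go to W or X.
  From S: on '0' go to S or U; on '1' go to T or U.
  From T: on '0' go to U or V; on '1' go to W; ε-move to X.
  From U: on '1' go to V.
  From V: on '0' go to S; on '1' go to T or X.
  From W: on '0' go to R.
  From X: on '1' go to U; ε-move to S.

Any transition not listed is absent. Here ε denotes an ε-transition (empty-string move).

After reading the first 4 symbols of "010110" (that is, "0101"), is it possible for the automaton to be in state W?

No

Start in {R}.
Read '0': {R} → {S, W, X}.
Read '1': {S, W, X} → {S, T, U, X}.
Read '0': {S, T, U, X} → {S, U, V}.
Read '1': {S, U, V} → {S, T, U, V, X}.
State W is not in {S, T, U, V, X}.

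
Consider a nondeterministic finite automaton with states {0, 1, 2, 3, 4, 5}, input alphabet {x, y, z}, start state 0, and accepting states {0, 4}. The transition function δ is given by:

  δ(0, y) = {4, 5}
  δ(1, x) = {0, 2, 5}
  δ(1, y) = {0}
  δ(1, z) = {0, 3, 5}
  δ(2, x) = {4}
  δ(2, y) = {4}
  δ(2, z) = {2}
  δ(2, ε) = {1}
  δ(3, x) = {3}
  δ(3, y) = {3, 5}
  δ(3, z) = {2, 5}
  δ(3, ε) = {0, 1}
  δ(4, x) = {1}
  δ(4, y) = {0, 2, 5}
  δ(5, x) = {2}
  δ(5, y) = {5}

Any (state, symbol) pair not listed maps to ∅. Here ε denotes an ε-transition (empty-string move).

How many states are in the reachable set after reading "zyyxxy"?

Start in {0}.
Read 'z': {0} → ∅.
The set is empty and remains empty for the remaining 5 symbols.
That set has 0 states.

0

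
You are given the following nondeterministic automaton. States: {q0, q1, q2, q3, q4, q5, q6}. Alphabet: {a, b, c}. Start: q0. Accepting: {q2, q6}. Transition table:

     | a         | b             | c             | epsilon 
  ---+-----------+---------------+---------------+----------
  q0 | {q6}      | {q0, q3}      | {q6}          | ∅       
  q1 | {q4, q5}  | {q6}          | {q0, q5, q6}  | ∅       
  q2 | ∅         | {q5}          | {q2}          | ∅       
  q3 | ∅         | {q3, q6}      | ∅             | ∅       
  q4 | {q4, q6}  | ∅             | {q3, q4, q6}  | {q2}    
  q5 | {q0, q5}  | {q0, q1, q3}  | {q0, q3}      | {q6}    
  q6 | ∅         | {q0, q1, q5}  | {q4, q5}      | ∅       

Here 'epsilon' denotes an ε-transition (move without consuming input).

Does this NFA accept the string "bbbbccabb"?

Start in {q0}.
Read 'b': q0→{q0, q3}; now {q0, q3}.
Read 'b': q0→{q0, q3}, q3→{q3, q6}; now {q0, q3, q6}.
Read 'b': q0→{q0, q3}, q3→{q3, q6}, q6→{q0, q1, q5}; now {q0, q1, q3, q5, q6}.
Read 'b': q0→{q0, q3}, q1→{q6}, q3→{q3, q6}, q5→{q0, q1, q3}, q6→{q0, q1, q5}; now {q0, q1, q3, q5, q6}.
Read 'c': q0→{q6}, q1→{q0, q5, q6}, q3→∅, q5→{q0, q3}, q6→{q4, q5}; union {q0, q3, q4, q5, q6}; ε-closure = {q0, q2, q3, q4, q5, q6}.
Read 'c': q0→{q6}, q2→{q2}, q3→∅, q4→{q3, q4, q6}, q5→{q0, q3}, q6→{q4, q5}; now {q0, q2, q3, q4, q5, q6}.
Read 'a': q0→{q6}, q2→∅, q3→∅, q4→{q4, q6}, q5→{q0, q5}, q6→∅; union {q0, q4, q5, q6}; ε-closure = {q0, q2, q4, q5, q6}.
Read 'b': q0→{q0, q3}, q2→{q5}, q4→∅, q5→{q0, q1, q3}, q6→{q0, q1, q5}; union {q0, q1, q3, q5}; ε-closure = {q0, q1, q3, q5, q6}.
Read 'b': q0→{q0, q3}, q1→{q6}, q3→{q3, q6}, q5→{q0, q1, q3}, q6→{q0, q1, q5}; now {q0, q1, q3, q5, q6}.
The final set {q0, q1, q3, q5, q6} contains the accepting state q6.

Yes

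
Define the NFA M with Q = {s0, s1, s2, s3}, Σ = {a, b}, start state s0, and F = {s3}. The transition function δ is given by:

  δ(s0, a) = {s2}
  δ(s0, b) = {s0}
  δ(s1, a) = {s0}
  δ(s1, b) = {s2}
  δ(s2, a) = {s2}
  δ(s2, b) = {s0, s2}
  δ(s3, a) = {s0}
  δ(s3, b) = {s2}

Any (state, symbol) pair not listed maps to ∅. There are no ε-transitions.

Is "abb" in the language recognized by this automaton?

No

Start in {s0}.
Read 'a': {s0} → {s2}.
Read 'b': {s2} → {s0, s2}.
Read 'b': {s0, s2} → {s0, s2}.
The final set {s0, s2} contains no accepting state.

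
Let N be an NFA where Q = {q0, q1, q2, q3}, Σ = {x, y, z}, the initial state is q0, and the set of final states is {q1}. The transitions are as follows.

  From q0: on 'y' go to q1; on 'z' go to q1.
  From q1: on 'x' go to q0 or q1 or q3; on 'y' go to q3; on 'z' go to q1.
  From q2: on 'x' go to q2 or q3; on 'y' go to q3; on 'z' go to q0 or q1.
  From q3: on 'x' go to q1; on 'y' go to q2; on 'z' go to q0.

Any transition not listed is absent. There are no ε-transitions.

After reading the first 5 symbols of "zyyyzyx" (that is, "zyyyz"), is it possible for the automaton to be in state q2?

Start in {q0}.
Read 'z': {q0} → {q1}.
Read 'y': {q1} → {q3}.
Read 'y': {q3} → {q2}.
Read 'y': {q2} → {q3}.
Read 'z': {q3} → {q0}.
State q2 is not in {q0}.

No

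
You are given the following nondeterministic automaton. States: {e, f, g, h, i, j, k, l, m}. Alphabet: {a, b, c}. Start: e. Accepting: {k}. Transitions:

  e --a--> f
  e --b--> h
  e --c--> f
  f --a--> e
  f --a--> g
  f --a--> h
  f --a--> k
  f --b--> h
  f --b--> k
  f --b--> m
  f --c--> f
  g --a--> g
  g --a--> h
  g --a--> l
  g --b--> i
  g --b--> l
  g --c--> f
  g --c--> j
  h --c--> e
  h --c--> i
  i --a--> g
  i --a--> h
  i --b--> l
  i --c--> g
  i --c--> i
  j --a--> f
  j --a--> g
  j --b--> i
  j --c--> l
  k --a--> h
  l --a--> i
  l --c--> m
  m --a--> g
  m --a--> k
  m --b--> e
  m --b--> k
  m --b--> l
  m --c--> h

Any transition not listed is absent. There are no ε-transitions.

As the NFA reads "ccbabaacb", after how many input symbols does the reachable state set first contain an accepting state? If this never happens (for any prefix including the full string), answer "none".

3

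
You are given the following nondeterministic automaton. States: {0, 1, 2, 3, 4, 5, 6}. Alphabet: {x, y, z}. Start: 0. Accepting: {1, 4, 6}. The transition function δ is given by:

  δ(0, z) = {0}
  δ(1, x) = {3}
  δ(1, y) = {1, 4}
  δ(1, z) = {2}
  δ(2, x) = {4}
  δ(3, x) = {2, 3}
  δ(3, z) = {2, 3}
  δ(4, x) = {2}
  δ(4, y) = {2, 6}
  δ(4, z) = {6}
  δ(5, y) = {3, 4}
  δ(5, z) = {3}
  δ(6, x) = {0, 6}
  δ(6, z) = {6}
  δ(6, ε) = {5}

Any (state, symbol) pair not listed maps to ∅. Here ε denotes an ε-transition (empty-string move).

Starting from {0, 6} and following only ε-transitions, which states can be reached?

{0, 5, 6}

Begin with {0, 6}.
ε-move 6 → 5; add 5.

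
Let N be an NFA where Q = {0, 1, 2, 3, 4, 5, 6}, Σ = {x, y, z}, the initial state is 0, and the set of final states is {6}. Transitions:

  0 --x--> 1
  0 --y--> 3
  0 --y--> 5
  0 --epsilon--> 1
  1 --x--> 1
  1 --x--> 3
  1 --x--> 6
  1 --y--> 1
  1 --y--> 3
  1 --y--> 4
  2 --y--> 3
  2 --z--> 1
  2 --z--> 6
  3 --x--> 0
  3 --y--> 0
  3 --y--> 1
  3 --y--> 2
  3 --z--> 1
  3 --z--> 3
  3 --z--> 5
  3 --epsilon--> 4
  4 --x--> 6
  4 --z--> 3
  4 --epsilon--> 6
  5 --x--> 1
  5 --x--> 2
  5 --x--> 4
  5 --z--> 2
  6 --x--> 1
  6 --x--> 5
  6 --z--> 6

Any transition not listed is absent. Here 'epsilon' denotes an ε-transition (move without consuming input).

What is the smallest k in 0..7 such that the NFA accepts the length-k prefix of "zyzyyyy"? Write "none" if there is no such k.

none

Start: ε-closure({0}) = {0, 1}.
Read 'z': {0, 1} → ∅.
The set is empty and remains empty for the remaining 6 symbols.
No reachable set along the way intersects F.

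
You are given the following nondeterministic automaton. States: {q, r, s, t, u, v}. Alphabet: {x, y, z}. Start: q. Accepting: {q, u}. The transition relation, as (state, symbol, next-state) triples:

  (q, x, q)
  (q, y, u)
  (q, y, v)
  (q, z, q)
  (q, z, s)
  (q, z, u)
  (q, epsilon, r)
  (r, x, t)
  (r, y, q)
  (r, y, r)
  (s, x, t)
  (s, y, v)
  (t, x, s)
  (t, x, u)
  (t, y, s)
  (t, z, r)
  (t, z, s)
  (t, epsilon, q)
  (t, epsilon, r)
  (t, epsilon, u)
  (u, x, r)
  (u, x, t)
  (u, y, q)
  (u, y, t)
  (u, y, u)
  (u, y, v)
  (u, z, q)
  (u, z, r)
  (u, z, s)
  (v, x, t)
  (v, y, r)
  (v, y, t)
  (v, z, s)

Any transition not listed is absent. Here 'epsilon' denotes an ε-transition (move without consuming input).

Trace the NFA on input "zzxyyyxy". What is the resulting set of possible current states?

{q, r, s, t, u, v}

Start: ε-closure({q}) = {q, r}.
Read 'z': q→{q, s, u}, r→∅; union {q, s, u}; ε-closure = {q, r, s, u}.
Read 'z': q→{q, s, u}, r→∅, s→∅, u→{q, r, s}; now {q, r, s, u}.
Read 'x': q→{q}, r→{t}, s→{t}, u→{r, t}; union {q, r, t}; ε-closure = {q, r, t, u}.
Read 'y': q→{u, v}, r→{q, r}, t→{s}, u→{q, t, u, v}; now {q, r, s, t, u, v}.
Read 'y': q→{u, v}, r→{q, r}, s→{v}, t→{s}, u→{q, t, u, v}, v→{r, t}; now {q, r, s, t, u, v}.
Read 'y': q→{u, v}, r→{q, r}, s→{v}, t→{s}, u→{q, t, u, v}, v→{r, t}; now {q, r, s, t, u, v}.
Read 'x': q→{q}, r→{t}, s→{t}, t→{s, u}, u→{r, t}, v→{t}; now {q, r, s, t, u}.
Read 'y': q→{u, v}, r→{q, r}, s→{v}, t→{s}, u→{q, t, u, v}; now {q, r, s, t, u, v}.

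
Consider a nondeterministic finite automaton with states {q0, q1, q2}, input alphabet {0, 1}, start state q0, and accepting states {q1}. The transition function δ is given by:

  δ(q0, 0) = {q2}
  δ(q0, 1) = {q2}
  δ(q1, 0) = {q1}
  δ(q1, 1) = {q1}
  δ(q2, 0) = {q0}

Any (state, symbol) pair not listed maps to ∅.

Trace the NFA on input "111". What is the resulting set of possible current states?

Start in {q0}.
Read '1': q0→{q2}; now {q2}.
Read '1': q2→∅; now ∅.
The set is empty and remains empty for the remaining 1 symbol.

∅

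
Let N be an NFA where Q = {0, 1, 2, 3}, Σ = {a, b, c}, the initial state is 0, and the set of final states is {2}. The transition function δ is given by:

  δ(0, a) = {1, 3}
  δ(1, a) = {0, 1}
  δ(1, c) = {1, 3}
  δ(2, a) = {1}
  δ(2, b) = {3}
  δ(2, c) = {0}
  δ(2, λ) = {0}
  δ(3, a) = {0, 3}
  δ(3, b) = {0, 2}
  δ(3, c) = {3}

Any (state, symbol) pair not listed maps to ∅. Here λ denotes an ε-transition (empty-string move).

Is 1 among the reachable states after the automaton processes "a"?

Yes

Start in {0}.
Read 'a': 0→{1, 3}; now {1, 3}.
State 1 is in {1, 3}.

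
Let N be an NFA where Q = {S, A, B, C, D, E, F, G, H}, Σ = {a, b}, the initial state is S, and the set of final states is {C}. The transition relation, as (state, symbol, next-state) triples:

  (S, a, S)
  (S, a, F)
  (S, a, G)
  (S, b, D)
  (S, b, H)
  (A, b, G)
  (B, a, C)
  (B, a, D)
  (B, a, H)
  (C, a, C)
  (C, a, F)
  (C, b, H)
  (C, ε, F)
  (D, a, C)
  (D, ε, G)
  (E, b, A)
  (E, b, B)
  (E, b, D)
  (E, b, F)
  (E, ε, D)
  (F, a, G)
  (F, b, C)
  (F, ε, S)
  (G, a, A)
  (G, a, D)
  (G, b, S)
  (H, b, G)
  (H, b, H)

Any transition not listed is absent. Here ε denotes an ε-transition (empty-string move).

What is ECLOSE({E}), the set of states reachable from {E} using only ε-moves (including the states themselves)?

{D, E, G}

Begin with {E}.
ε-move E → D; add D.
ε-move D → G; add G.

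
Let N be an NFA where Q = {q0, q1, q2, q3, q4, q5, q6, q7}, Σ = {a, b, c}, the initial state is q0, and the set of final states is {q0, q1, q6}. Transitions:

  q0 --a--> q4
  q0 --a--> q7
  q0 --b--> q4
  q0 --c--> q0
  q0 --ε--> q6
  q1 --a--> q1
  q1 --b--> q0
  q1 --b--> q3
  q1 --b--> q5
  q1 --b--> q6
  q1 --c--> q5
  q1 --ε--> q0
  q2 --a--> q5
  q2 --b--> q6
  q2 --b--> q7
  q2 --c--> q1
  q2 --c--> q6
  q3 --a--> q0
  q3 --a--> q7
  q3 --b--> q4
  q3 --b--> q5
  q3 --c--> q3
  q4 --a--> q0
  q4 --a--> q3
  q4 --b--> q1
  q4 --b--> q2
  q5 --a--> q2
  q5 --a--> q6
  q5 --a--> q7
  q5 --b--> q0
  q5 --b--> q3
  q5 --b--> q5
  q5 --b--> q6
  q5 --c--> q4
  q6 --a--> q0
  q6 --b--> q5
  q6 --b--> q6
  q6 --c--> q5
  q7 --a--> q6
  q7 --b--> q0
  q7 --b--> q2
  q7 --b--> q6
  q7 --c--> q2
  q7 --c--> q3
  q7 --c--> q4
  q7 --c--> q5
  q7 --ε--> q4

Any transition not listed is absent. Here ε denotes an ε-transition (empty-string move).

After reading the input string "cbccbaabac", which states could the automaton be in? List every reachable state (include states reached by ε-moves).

{q0, q1, q2, q3, q4, q5, q6}

Start: ε-closure({q0}) = {q0, q6}.
Read 'c': q0→{q0}, q6→{q5}; union {q0, q5}; ε-closure = {q0, q5, q6}.
Read 'b': q0→{q4}, q5→{q0, q3, q5, q6}, q6→{q5, q6}; now {q0, q3, q4, q5, q6}.
Read 'c': q0→{q0}, q3→{q3}, q4→∅, q5→{q4}, q6→{q5}; union {q0, q3, q4, q5}; ε-closure = {q0, q3, q4, q5, q6}.
Read 'c': q0→{q0}, q3→{q3}, q4→∅, q5→{q4}, q6→{q5}; union {q0, q3, q4, q5}; ε-closure = {q0, q3, q4, q5, q6}.
Read 'b': q0→{q4}, q3→{q4, q5}, q4→{q1, q2}, q5→{q0, q3, q5, q6}, q6→{q5, q6}; now {q0, q1, q2, q3, q4, q5, q6}.
Read 'a': q0→{q4, q7}, q1→{q1}, q2→{q5}, q3→{q0, q7}, q4→{q0, q3}, q5→{q2, q6, q7}, q6→{q0}; now {q0, q1, q2, q3, q4, q5, q6, q7}.
Read 'a': q0→{q4, q7}, q1→{q1}, q2→{q5}, q3→{q0, q7}, q4→{q0, q3}, q5→{q2, q6, q7}, q6→{q0}, q7→{q6}; now {q0, q1, q2, q3, q4, q5, q6, q7}.
Read 'b': q0→{q4}, q1→{q0, q3, q5, q6}, q2→{q6, q7}, q3→{q4, q5}, q4→{q1, q2}, q5→{q0, q3, q5, q6}, q6→{q5, q6}, q7→{q0, q2, q6}; now {q0, q1, q2, q3, q4, q5, q6, q7}.
Read 'a': q0→{q4, q7}, q1→{q1}, q2→{q5}, q3→{q0, q7}, q4→{q0, q3}, q5→{q2, q6, q7}, q6→{q0}, q7→{q6}; now {q0, q1, q2, q3, q4, q5, q6, q7}.
Read 'c': q0→{q0}, q1→{q5}, q2→{q1, q6}, q3→{q3}, q4→∅, q5→{q4}, q6→{q5}, q7→{q2, q3, q4, q5}; now {q0, q1, q2, q3, q4, q5, q6}.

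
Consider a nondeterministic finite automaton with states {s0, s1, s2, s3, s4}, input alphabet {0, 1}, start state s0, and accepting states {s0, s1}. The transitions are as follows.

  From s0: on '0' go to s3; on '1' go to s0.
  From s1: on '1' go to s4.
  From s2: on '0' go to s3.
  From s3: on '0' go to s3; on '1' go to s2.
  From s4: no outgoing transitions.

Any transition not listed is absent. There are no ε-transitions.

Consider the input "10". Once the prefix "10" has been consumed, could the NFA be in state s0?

No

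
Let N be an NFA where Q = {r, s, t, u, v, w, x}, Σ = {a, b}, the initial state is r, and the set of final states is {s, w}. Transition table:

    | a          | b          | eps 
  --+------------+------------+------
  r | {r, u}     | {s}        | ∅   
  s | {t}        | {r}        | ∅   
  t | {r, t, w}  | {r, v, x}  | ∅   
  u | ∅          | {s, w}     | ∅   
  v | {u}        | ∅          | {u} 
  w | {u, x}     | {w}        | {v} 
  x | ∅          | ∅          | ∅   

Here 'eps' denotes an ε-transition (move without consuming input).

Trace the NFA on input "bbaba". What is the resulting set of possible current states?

{t, u, x}

Start in {r}.
Read 'b': {r} → {s}.
Read 'b': {s} → {r}.
Read 'a': {r} → {r, u}.
Read 'b': {r, u} → {s, u, v, w}.
Read 'a': {s, u, v, w} → {t, u, x}.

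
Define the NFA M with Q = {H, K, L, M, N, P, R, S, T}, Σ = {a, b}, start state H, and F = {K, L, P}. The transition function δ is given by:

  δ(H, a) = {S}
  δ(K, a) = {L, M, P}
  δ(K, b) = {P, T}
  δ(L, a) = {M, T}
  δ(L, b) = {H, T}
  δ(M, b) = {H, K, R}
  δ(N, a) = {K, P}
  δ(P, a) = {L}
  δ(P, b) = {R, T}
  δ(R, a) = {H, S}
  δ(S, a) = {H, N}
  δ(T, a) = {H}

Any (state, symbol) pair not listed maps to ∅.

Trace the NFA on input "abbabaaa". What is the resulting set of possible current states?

∅

Start in {H}.
Read 'a': H→{S}; now {S}.
Read 'b': S→∅; now ∅.
The set is empty and remains empty for the remaining 6 symbols.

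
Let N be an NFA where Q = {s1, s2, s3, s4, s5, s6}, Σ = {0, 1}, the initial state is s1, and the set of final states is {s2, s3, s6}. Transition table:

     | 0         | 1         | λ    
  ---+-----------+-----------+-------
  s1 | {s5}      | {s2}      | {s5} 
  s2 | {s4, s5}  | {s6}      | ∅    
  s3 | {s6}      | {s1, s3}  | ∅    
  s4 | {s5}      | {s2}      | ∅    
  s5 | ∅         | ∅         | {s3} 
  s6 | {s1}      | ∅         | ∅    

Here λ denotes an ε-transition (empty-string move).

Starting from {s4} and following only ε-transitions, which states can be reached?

Begin with {s4}.
No ε-moves leave this set, so the closure equals the set itself.

{s4}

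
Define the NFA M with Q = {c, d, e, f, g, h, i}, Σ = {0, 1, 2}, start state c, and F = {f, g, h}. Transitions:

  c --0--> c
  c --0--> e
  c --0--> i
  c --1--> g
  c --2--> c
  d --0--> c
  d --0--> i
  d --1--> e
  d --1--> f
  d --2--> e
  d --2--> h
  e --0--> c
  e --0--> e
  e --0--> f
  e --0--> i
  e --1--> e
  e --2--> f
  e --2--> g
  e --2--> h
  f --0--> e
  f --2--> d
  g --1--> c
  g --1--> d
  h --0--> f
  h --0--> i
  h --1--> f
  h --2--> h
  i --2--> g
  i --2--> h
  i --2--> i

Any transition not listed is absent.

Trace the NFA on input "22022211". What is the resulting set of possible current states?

{c, d, e, f, g}

Start in {c}.
Read '2': c→{c}; now {c}.
Read '2': c→{c}; now {c}.
Read '0': c→{c, e, i}; now {c, e, i}.
Read '2': c→{c}, e→{f, g, h}, i→{g, h, i}; now {c, f, g, h, i}.
Read '2': c→{c}, f→{d}, g→∅, h→{h}, i→{g, h, i}; now {c, d, g, h, i}.
Read '2': c→{c}, d→{e, h}, g→∅, h→{h}, i→{g, h, i}; now {c, e, g, h, i}.
Read '1': c→{g}, e→{e}, g→{c, d}, h→{f}, i→∅; now {c, d, e, f, g}.
Read '1': c→{g}, d→{e, f}, e→{e}, f→∅, g→{c, d}; now {c, d, e, f, g}.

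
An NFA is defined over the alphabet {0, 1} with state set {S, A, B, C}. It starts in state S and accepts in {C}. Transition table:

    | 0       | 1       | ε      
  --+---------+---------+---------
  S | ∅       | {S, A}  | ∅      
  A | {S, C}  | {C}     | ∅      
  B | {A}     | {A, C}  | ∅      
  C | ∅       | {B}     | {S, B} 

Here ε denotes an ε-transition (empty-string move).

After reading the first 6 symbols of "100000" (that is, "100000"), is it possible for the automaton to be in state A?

No

Start in {S}.
Read '1': {S} → {S, A}.
Read '0': {S, A} → {S, B, C}.
Read '0': {S, B, C} → {A}.
Read '0': {A} → {S, B, C}.
Read '0': {S, B, C} → {A}.
Read '0': {A} → {S, B, C}.
State A is not in {S, B, C}.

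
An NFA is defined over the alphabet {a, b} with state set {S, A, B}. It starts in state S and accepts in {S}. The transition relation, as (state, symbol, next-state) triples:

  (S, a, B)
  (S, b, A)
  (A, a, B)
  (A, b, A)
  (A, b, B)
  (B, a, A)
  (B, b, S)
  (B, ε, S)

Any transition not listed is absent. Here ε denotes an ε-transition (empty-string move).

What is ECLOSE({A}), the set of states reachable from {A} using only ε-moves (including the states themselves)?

Begin with {A}.
No ε-moves leave this set, so the closure equals the set itself.

{A}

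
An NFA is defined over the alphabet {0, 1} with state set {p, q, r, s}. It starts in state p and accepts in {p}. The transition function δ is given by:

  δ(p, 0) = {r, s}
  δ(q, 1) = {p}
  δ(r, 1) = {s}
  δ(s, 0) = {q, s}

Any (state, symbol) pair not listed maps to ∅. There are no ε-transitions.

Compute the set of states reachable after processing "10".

∅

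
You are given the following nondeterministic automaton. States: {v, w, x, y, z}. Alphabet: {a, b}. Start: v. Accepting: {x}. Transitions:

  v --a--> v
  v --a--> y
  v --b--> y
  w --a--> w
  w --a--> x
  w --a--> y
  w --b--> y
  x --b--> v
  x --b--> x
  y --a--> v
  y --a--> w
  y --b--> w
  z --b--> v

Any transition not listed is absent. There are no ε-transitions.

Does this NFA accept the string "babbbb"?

No

Start in {v}.
Read 'b': v→{y}; now {y}.
Read 'a': y→{v, w}; now {v, w}.
Read 'b': v→{y}, w→{y}; now {y}.
Read 'b': y→{w}; now {w}.
Read 'b': w→{y}; now {y}.
Read 'b': y→{w}; now {w}.
The final set {w} contains no accepting state.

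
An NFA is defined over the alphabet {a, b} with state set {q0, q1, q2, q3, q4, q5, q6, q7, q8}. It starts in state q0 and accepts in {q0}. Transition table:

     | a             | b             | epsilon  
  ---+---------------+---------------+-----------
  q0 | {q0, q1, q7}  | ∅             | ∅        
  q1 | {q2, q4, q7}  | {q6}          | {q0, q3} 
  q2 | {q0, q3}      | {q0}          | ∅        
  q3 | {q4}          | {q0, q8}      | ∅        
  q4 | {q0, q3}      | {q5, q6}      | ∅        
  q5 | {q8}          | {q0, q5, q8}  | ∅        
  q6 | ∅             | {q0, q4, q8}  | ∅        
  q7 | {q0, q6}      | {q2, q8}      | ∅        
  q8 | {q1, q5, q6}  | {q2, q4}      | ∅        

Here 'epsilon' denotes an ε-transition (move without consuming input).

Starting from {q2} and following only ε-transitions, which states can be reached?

{q2}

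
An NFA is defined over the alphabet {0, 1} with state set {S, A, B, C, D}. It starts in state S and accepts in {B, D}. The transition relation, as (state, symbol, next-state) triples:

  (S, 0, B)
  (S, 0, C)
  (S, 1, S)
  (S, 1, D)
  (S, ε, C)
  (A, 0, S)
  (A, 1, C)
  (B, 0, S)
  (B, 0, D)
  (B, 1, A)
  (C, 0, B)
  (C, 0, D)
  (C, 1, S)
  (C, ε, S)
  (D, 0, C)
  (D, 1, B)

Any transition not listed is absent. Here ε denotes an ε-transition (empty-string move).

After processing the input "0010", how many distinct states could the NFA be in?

4

Start: ε-closure({S}) = {S, C}.
Read '0': {S, C} → {S, B, C, D}.
Read '0': {S, B, C, D} → {S, B, C, D}.
Read '1': {S, B, C, D} → {S, A, B, C, D}.
Read '0': {S, A, B, C, D} → {S, B, C, D}.
That set has 4 states.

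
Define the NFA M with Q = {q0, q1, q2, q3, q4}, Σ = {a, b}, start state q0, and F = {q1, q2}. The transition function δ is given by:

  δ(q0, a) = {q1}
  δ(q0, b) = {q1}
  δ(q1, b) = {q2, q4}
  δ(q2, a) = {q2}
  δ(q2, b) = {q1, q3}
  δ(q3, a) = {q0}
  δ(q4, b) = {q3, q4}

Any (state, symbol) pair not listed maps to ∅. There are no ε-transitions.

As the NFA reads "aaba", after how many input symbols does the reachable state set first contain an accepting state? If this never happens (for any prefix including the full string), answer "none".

Start in {q0}.
Read 'a': {q0} → {q1}.
None of the earlier sets intersect F, but {q1} does.

1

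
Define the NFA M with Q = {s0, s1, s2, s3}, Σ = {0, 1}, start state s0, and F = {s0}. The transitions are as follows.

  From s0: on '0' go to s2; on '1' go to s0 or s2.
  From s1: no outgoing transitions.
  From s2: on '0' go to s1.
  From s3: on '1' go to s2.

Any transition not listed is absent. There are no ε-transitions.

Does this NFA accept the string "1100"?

No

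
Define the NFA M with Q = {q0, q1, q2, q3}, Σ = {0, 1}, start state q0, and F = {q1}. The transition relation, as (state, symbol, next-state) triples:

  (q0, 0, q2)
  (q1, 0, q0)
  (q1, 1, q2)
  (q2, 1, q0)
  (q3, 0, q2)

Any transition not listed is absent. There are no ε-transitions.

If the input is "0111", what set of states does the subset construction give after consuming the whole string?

Start in {q0}.
Read '0': q0→{q2}; now {q2}.
Read '1': q2→{q0}; now {q0}.
Read '1': q0→∅; now ∅.
The set is empty and remains empty for the remaining 1 symbol.

∅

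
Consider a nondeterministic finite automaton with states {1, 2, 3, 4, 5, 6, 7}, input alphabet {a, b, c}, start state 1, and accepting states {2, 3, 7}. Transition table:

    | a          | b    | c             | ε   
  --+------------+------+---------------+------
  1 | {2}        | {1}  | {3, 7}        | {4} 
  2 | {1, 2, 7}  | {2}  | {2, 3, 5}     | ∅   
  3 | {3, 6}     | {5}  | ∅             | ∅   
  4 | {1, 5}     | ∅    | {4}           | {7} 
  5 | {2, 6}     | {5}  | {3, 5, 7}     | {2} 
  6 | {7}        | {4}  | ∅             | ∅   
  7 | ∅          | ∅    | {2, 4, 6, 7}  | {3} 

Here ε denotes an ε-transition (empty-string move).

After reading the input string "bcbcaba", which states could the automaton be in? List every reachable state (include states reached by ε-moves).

Start: ε-closure({1}) = {1, 3, 4, 7}.
Read 'b': 1→{1}, 3→{5}, 4→∅, 7→∅; union {1, 5}; ε-closure = {1, 2, 3, 4, 5, 7}.
Read 'c': 1→{3, 7}, 2→{2, 3, 5}, 3→∅, 4→{4}, 5→{3, 5, 7}, 7→{2, 4, 6, 7}; now {2, 3, 4, 5, 6, 7}.
Read 'b': 2→{2}, 3→{5}, 4→∅, 5→{5}, 6→{4}, 7→∅; union {2, 4, 5}; ε-closure = {2, 3, 4, 5, 7}.
Read 'c': 2→{2, 3, 5}, 3→∅, 4→{4}, 5→{3, 5, 7}, 7→{2, 4, 6, 7}; now {2, 3, 4, 5, 6, 7}.
Read 'a': 2→{1, 2, 7}, 3→{3, 6}, 4→{1, 5}, 5→{2, 6}, 6→{7}, 7→∅; union {1, 2, 3, 5, 6, 7}; ε-closure = {1, 2, 3, 4, 5, 6, 7}.
Read 'b': 1→{1}, 2→{2}, 3→{5}, 4→∅, 5→{5}, 6→{4}, 7→∅; union {1, 2, 4, 5}; ε-closure = {1, 2, 3, 4, 5, 7}.
Read 'a': 1→{2}, 2→{1, 2, 7}, 3→{3, 6}, 4→{1, 5}, 5→{2, 6}, 7→∅; union {1, 2, 3, 5, 6, 7}; ε-closure = {1, 2, 3, 4, 5, 6, 7}.

{1, 2, 3, 4, 5, 6, 7}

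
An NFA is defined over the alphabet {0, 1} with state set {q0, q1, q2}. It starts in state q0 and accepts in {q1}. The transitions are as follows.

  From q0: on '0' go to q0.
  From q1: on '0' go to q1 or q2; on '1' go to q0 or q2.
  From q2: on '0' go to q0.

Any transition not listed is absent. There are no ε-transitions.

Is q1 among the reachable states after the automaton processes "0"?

No

Start in {q0}.
Read '0': q0→{q0}; now {q0}.
State q1 is not in {q0}.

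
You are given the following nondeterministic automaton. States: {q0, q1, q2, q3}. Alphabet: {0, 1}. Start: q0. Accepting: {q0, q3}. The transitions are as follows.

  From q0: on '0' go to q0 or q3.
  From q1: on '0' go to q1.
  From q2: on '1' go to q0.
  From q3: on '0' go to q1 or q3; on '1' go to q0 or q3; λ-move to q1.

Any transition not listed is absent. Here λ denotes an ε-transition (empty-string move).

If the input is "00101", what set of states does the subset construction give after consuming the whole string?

{q0, q1, q3}

Start in {q0}.
Read '0': {q0} → {q0, q1, q3}.
Read '0': {q0, q1, q3} → {q0, q1, q3}.
Read '1': {q0, q1, q3} → {q0, q1, q3}.
Read '0': {q0, q1, q3} → {q0, q1, q3}.
Read '1': {q0, q1, q3} → {q0, q1, q3}.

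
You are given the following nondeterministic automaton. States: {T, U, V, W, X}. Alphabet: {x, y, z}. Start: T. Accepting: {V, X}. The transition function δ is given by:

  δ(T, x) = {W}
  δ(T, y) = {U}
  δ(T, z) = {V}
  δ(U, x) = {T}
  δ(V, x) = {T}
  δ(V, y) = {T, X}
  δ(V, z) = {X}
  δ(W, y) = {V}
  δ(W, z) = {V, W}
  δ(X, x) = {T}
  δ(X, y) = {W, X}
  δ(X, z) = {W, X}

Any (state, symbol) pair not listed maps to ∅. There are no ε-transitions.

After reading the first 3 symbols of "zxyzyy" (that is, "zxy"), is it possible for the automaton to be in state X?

Start in {T}.
Read 'z': T→{V}; now {V}.
Read 'x': V→{T}; now {T}.
Read 'y': T→{U}; now {U}.
State X is not in {U}.

No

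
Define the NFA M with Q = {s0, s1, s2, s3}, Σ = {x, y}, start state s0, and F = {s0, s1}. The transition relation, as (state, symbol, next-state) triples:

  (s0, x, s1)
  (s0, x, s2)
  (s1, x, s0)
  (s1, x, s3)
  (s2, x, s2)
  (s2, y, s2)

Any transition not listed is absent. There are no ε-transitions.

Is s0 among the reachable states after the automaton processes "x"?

Start in {s0}.
Read 'x': s0→{s1, s2}; now {s1, s2}.
State s0 is not in {s1, s2}.

No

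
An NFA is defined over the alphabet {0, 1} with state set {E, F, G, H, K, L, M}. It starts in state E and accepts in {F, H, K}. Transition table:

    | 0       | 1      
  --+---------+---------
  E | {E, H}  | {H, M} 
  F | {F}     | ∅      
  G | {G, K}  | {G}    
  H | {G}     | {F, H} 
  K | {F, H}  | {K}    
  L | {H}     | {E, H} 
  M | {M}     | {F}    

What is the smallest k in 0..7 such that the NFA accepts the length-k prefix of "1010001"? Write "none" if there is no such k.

Start in {E}.
Read '1': E→{H, M}; now {H, M}.
None of the earlier sets intersect F, but {H, M} does.

1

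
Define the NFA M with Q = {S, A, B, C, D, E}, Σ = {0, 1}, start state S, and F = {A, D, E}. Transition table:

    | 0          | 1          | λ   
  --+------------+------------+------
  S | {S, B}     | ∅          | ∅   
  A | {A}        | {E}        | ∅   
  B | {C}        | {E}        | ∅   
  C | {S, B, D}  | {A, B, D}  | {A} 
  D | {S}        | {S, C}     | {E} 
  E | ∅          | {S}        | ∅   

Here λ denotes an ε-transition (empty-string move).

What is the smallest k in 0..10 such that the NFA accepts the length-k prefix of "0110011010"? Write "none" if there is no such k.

Start in {S}.
Read '0': {S} → {S, B}.
Read '1': {S, B} → {E}.
None of the earlier sets intersect F, but {E} does.

2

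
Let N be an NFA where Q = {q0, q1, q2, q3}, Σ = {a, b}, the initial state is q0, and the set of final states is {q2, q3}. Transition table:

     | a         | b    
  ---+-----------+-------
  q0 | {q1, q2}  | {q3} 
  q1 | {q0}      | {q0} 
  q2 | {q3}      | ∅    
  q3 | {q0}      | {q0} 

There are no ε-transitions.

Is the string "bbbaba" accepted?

Start in {q0}.
Read 'b': q0→{q3}; now {q3}.
Read 'b': q3→{q0}; now {q0}.
Read 'b': q0→{q3}; now {q3}.
Read 'a': q3→{q0}; now {q0}.
Read 'b': q0→{q3}; now {q3}.
Read 'a': q3→{q0}; now {q0}.
The final set {q0} contains no accepting state.

No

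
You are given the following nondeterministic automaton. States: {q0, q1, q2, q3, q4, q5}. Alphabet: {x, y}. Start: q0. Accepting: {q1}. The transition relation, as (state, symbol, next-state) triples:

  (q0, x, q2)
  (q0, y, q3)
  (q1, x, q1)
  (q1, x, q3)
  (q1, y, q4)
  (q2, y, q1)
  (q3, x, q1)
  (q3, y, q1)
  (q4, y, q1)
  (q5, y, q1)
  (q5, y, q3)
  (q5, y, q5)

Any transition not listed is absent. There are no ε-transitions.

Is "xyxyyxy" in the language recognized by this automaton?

Start in {q0}.
Read 'x': {q0} → {q2}.
Read 'y': {q2} → {q1}.
Read 'x': {q1} → {q1, q3}.
Read 'y': {q1, q3} → {q1, q4}.
Read 'y': {q1, q4} → {q1, q4}.
Read 'x': {q1, q4} → {q1, q3}.
Read 'y': {q1, q3} → {q1, q4}.
The final set {q1, q4} contains the accepting state q1.

Yes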